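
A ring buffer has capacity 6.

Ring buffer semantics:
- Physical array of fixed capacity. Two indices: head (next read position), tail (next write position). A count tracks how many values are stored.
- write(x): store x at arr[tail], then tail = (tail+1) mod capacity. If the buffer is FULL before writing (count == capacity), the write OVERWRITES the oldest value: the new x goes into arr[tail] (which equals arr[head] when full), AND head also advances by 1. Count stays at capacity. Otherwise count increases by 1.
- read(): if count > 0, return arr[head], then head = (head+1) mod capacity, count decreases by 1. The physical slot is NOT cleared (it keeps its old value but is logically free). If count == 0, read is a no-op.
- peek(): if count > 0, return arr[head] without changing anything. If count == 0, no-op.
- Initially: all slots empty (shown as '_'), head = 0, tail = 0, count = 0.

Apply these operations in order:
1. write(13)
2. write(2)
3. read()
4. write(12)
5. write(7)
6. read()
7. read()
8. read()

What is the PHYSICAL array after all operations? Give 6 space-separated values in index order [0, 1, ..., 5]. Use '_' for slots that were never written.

Answer: 13 2 12 7 _ _

Derivation:
After op 1 (write(13)): arr=[13 _ _ _ _ _] head=0 tail=1 count=1
After op 2 (write(2)): arr=[13 2 _ _ _ _] head=0 tail=2 count=2
After op 3 (read()): arr=[13 2 _ _ _ _] head=1 tail=2 count=1
After op 4 (write(12)): arr=[13 2 12 _ _ _] head=1 tail=3 count=2
After op 5 (write(7)): arr=[13 2 12 7 _ _] head=1 tail=4 count=3
After op 6 (read()): arr=[13 2 12 7 _ _] head=2 tail=4 count=2
After op 7 (read()): arr=[13 2 12 7 _ _] head=3 tail=4 count=1
After op 8 (read()): arr=[13 2 12 7 _ _] head=4 tail=4 count=0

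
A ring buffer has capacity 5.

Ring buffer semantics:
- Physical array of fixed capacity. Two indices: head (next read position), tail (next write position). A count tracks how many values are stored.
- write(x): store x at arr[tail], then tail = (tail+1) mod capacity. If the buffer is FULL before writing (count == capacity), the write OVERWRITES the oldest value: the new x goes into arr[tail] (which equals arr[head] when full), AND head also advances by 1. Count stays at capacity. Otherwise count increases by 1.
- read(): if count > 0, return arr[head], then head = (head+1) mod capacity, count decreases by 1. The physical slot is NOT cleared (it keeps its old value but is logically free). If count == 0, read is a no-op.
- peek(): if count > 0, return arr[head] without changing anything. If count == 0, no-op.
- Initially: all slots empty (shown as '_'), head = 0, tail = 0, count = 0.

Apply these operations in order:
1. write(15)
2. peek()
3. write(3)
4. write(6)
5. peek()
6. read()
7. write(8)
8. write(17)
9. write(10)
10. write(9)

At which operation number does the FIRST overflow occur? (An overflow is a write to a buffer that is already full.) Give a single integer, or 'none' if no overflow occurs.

After op 1 (write(15)): arr=[15 _ _ _ _] head=0 tail=1 count=1
After op 2 (peek()): arr=[15 _ _ _ _] head=0 tail=1 count=1
After op 3 (write(3)): arr=[15 3 _ _ _] head=0 tail=2 count=2
After op 4 (write(6)): arr=[15 3 6 _ _] head=0 tail=3 count=3
After op 5 (peek()): arr=[15 3 6 _ _] head=0 tail=3 count=3
After op 6 (read()): arr=[15 3 6 _ _] head=1 tail=3 count=2
After op 7 (write(8)): arr=[15 3 6 8 _] head=1 tail=4 count=3
After op 8 (write(17)): arr=[15 3 6 8 17] head=1 tail=0 count=4
After op 9 (write(10)): arr=[10 3 6 8 17] head=1 tail=1 count=5
After op 10 (write(9)): arr=[10 9 6 8 17] head=2 tail=2 count=5

Answer: 10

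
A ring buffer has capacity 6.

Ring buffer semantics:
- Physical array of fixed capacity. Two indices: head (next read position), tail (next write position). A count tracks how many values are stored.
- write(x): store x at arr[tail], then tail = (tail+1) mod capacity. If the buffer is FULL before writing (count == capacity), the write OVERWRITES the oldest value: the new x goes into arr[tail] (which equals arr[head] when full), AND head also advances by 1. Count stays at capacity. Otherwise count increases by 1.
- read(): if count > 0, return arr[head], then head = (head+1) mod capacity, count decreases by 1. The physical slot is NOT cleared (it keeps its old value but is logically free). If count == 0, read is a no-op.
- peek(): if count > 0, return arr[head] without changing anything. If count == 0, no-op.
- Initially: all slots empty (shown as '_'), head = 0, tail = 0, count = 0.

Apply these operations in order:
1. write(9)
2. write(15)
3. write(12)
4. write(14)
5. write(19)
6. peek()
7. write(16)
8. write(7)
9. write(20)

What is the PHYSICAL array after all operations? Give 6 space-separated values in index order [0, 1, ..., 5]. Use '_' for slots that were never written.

After op 1 (write(9)): arr=[9 _ _ _ _ _] head=0 tail=1 count=1
After op 2 (write(15)): arr=[9 15 _ _ _ _] head=0 tail=2 count=2
After op 3 (write(12)): arr=[9 15 12 _ _ _] head=0 tail=3 count=3
After op 4 (write(14)): arr=[9 15 12 14 _ _] head=0 tail=4 count=4
After op 5 (write(19)): arr=[9 15 12 14 19 _] head=0 tail=5 count=5
After op 6 (peek()): arr=[9 15 12 14 19 _] head=0 tail=5 count=5
After op 7 (write(16)): arr=[9 15 12 14 19 16] head=0 tail=0 count=6
After op 8 (write(7)): arr=[7 15 12 14 19 16] head=1 tail=1 count=6
After op 9 (write(20)): arr=[7 20 12 14 19 16] head=2 tail=2 count=6

Answer: 7 20 12 14 19 16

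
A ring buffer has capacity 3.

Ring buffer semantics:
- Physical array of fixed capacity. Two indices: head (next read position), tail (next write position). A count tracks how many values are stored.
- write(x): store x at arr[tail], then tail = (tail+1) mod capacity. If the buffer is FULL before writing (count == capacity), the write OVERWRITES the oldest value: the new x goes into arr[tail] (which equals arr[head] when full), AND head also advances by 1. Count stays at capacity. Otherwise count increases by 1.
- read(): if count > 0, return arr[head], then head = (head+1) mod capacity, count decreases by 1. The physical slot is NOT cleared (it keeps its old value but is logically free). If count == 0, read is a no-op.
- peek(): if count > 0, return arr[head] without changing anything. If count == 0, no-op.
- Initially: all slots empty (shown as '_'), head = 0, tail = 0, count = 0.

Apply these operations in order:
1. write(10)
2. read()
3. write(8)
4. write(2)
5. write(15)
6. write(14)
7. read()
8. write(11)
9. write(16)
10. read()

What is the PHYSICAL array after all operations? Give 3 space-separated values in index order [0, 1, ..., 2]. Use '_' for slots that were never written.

Answer: 16 14 11

Derivation:
After op 1 (write(10)): arr=[10 _ _] head=0 tail=1 count=1
After op 2 (read()): arr=[10 _ _] head=1 tail=1 count=0
After op 3 (write(8)): arr=[10 8 _] head=1 tail=2 count=1
After op 4 (write(2)): arr=[10 8 2] head=1 tail=0 count=2
After op 5 (write(15)): arr=[15 8 2] head=1 tail=1 count=3
After op 6 (write(14)): arr=[15 14 2] head=2 tail=2 count=3
After op 7 (read()): arr=[15 14 2] head=0 tail=2 count=2
After op 8 (write(11)): arr=[15 14 11] head=0 tail=0 count=3
After op 9 (write(16)): arr=[16 14 11] head=1 tail=1 count=3
After op 10 (read()): arr=[16 14 11] head=2 tail=1 count=2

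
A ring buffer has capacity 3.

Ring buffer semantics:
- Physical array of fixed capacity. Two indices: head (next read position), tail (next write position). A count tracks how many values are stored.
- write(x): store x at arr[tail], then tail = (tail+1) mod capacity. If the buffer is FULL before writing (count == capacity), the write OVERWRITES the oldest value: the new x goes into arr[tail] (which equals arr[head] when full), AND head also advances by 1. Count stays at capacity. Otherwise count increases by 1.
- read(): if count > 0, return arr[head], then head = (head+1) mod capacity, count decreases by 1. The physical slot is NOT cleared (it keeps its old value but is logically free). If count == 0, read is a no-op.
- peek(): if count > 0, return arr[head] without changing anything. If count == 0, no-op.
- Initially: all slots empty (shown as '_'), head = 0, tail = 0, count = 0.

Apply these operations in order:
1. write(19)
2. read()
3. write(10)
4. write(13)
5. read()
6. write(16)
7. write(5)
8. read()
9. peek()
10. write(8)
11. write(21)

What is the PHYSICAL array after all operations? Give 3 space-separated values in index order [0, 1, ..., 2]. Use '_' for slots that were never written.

After op 1 (write(19)): arr=[19 _ _] head=0 tail=1 count=1
After op 2 (read()): arr=[19 _ _] head=1 tail=1 count=0
After op 3 (write(10)): arr=[19 10 _] head=1 tail=2 count=1
After op 4 (write(13)): arr=[19 10 13] head=1 tail=0 count=2
After op 5 (read()): arr=[19 10 13] head=2 tail=0 count=1
After op 6 (write(16)): arr=[16 10 13] head=2 tail=1 count=2
After op 7 (write(5)): arr=[16 5 13] head=2 tail=2 count=3
After op 8 (read()): arr=[16 5 13] head=0 tail=2 count=2
After op 9 (peek()): arr=[16 5 13] head=0 tail=2 count=2
After op 10 (write(8)): arr=[16 5 8] head=0 tail=0 count=3
After op 11 (write(21)): arr=[21 5 8] head=1 tail=1 count=3

Answer: 21 5 8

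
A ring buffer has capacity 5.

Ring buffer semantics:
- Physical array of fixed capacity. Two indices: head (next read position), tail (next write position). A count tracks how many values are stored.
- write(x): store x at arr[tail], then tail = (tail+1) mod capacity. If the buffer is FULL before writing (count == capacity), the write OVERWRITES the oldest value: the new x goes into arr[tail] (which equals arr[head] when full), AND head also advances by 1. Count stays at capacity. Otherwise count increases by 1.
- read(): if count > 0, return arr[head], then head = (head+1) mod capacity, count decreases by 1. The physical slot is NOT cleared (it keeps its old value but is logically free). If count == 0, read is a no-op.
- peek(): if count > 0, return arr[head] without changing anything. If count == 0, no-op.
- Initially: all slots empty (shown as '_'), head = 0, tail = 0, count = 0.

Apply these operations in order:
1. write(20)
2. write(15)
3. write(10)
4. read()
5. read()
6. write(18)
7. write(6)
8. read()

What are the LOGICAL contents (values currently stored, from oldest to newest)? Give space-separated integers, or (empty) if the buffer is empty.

After op 1 (write(20)): arr=[20 _ _ _ _] head=0 tail=1 count=1
After op 2 (write(15)): arr=[20 15 _ _ _] head=0 tail=2 count=2
After op 3 (write(10)): arr=[20 15 10 _ _] head=0 tail=3 count=3
After op 4 (read()): arr=[20 15 10 _ _] head=1 tail=3 count=2
After op 5 (read()): arr=[20 15 10 _ _] head=2 tail=3 count=1
After op 6 (write(18)): arr=[20 15 10 18 _] head=2 tail=4 count=2
After op 7 (write(6)): arr=[20 15 10 18 6] head=2 tail=0 count=3
After op 8 (read()): arr=[20 15 10 18 6] head=3 tail=0 count=2

Answer: 18 6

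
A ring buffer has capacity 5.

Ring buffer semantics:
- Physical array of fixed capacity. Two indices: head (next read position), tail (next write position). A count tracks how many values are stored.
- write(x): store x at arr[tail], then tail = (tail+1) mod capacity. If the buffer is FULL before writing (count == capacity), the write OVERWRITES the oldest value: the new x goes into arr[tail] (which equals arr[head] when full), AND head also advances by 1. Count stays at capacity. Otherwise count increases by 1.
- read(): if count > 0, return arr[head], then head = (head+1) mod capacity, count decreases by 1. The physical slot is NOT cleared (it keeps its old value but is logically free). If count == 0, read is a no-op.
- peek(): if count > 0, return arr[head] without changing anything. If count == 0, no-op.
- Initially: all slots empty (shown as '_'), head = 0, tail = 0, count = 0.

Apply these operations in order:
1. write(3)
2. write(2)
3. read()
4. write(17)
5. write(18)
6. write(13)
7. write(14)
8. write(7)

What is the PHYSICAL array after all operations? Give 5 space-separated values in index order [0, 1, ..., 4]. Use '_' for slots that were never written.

After op 1 (write(3)): arr=[3 _ _ _ _] head=0 tail=1 count=1
After op 2 (write(2)): arr=[3 2 _ _ _] head=0 tail=2 count=2
After op 3 (read()): arr=[3 2 _ _ _] head=1 tail=2 count=1
After op 4 (write(17)): arr=[3 2 17 _ _] head=1 tail=3 count=2
After op 5 (write(18)): arr=[3 2 17 18 _] head=1 tail=4 count=3
After op 6 (write(13)): arr=[3 2 17 18 13] head=1 tail=0 count=4
After op 7 (write(14)): arr=[14 2 17 18 13] head=1 tail=1 count=5
After op 8 (write(7)): arr=[14 7 17 18 13] head=2 tail=2 count=5

Answer: 14 7 17 18 13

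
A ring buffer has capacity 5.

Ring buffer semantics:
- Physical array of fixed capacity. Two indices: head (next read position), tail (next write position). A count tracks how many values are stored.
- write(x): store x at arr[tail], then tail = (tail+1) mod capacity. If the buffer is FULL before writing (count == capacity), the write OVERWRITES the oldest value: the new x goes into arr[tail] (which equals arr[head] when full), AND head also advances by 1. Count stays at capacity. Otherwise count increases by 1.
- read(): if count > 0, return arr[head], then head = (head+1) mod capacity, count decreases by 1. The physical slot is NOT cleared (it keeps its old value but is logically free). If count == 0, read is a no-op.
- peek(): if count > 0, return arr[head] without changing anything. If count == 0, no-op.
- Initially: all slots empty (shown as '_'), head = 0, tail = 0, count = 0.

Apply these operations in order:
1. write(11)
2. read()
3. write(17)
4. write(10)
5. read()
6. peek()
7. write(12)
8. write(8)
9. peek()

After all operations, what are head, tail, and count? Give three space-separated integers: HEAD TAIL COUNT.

After op 1 (write(11)): arr=[11 _ _ _ _] head=0 tail=1 count=1
After op 2 (read()): arr=[11 _ _ _ _] head=1 tail=1 count=0
After op 3 (write(17)): arr=[11 17 _ _ _] head=1 tail=2 count=1
After op 4 (write(10)): arr=[11 17 10 _ _] head=1 tail=3 count=2
After op 5 (read()): arr=[11 17 10 _ _] head=2 tail=3 count=1
After op 6 (peek()): arr=[11 17 10 _ _] head=2 tail=3 count=1
After op 7 (write(12)): arr=[11 17 10 12 _] head=2 tail=4 count=2
After op 8 (write(8)): arr=[11 17 10 12 8] head=2 tail=0 count=3
After op 9 (peek()): arr=[11 17 10 12 8] head=2 tail=0 count=3

Answer: 2 0 3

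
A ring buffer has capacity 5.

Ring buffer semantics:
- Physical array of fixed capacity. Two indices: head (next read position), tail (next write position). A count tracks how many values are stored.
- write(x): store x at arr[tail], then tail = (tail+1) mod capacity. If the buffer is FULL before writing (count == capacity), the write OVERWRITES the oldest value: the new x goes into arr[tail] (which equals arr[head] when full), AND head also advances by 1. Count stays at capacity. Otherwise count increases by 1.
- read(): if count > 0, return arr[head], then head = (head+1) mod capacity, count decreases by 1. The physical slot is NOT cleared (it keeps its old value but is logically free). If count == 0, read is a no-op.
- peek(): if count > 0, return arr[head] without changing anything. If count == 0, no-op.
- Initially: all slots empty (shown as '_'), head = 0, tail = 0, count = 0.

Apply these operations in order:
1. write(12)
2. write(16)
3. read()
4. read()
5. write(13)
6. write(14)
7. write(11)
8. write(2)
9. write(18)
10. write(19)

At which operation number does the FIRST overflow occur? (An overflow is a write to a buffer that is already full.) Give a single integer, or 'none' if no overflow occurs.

Answer: 10

Derivation:
After op 1 (write(12)): arr=[12 _ _ _ _] head=0 tail=1 count=1
After op 2 (write(16)): arr=[12 16 _ _ _] head=0 tail=2 count=2
After op 3 (read()): arr=[12 16 _ _ _] head=1 tail=2 count=1
After op 4 (read()): arr=[12 16 _ _ _] head=2 tail=2 count=0
After op 5 (write(13)): arr=[12 16 13 _ _] head=2 tail=3 count=1
After op 6 (write(14)): arr=[12 16 13 14 _] head=2 tail=4 count=2
After op 7 (write(11)): arr=[12 16 13 14 11] head=2 tail=0 count=3
After op 8 (write(2)): arr=[2 16 13 14 11] head=2 tail=1 count=4
After op 9 (write(18)): arr=[2 18 13 14 11] head=2 tail=2 count=5
After op 10 (write(19)): arr=[2 18 19 14 11] head=3 tail=3 count=5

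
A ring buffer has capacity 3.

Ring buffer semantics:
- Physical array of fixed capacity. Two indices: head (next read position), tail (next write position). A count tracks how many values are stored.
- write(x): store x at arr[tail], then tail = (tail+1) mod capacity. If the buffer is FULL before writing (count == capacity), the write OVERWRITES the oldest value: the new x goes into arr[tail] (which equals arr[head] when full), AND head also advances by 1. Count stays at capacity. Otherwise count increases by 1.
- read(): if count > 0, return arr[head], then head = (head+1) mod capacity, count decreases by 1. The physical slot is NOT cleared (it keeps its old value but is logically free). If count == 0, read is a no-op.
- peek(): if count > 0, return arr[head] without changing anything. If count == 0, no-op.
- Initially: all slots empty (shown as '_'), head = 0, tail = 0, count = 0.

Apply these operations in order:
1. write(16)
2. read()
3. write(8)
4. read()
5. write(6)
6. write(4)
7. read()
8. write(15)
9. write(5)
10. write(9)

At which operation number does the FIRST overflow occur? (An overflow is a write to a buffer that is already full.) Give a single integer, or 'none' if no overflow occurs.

Answer: 10

Derivation:
After op 1 (write(16)): arr=[16 _ _] head=0 tail=1 count=1
After op 2 (read()): arr=[16 _ _] head=1 tail=1 count=0
After op 3 (write(8)): arr=[16 8 _] head=1 tail=2 count=1
After op 4 (read()): arr=[16 8 _] head=2 tail=2 count=0
After op 5 (write(6)): arr=[16 8 6] head=2 tail=0 count=1
After op 6 (write(4)): arr=[4 8 6] head=2 tail=1 count=2
After op 7 (read()): arr=[4 8 6] head=0 tail=1 count=1
After op 8 (write(15)): arr=[4 15 6] head=0 tail=2 count=2
After op 9 (write(5)): arr=[4 15 5] head=0 tail=0 count=3
After op 10 (write(9)): arr=[9 15 5] head=1 tail=1 count=3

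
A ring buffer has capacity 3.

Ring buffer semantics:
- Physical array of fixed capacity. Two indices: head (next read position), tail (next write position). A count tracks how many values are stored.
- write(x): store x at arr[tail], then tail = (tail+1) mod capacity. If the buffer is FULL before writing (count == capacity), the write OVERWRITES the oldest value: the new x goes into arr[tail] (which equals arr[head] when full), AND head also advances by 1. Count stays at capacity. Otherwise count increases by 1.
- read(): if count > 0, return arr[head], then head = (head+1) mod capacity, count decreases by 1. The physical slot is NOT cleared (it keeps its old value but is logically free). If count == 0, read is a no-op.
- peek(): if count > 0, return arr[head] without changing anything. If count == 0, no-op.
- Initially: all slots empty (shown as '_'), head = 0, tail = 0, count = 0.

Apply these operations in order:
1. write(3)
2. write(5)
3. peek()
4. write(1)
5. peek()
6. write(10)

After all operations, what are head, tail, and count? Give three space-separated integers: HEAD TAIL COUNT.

Answer: 1 1 3

Derivation:
After op 1 (write(3)): arr=[3 _ _] head=0 tail=1 count=1
After op 2 (write(5)): arr=[3 5 _] head=0 tail=2 count=2
After op 3 (peek()): arr=[3 5 _] head=0 tail=2 count=2
After op 4 (write(1)): arr=[3 5 1] head=0 tail=0 count=3
After op 5 (peek()): arr=[3 5 1] head=0 tail=0 count=3
After op 6 (write(10)): arr=[10 5 1] head=1 tail=1 count=3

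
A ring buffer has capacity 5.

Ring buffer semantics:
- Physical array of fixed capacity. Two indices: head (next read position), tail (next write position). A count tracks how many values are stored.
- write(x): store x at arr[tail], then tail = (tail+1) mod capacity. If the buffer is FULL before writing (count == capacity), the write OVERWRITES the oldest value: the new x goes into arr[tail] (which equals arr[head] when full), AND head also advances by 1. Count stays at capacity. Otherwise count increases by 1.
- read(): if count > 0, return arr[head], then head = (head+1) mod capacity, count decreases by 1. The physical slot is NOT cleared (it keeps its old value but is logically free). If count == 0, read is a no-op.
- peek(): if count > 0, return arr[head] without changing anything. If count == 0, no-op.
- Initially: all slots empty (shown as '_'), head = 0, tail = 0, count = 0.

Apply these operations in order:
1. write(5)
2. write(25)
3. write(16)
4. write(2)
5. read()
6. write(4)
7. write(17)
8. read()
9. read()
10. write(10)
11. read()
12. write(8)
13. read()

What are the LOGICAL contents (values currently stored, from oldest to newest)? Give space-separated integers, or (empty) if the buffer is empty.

After op 1 (write(5)): arr=[5 _ _ _ _] head=0 tail=1 count=1
After op 2 (write(25)): arr=[5 25 _ _ _] head=0 tail=2 count=2
After op 3 (write(16)): arr=[5 25 16 _ _] head=0 tail=3 count=3
After op 4 (write(2)): arr=[5 25 16 2 _] head=0 tail=4 count=4
After op 5 (read()): arr=[5 25 16 2 _] head=1 tail=4 count=3
After op 6 (write(4)): arr=[5 25 16 2 4] head=1 tail=0 count=4
After op 7 (write(17)): arr=[17 25 16 2 4] head=1 tail=1 count=5
After op 8 (read()): arr=[17 25 16 2 4] head=2 tail=1 count=4
After op 9 (read()): arr=[17 25 16 2 4] head=3 tail=1 count=3
After op 10 (write(10)): arr=[17 10 16 2 4] head=3 tail=2 count=4
After op 11 (read()): arr=[17 10 16 2 4] head=4 tail=2 count=3
After op 12 (write(8)): arr=[17 10 8 2 4] head=4 tail=3 count=4
After op 13 (read()): arr=[17 10 8 2 4] head=0 tail=3 count=3

Answer: 17 10 8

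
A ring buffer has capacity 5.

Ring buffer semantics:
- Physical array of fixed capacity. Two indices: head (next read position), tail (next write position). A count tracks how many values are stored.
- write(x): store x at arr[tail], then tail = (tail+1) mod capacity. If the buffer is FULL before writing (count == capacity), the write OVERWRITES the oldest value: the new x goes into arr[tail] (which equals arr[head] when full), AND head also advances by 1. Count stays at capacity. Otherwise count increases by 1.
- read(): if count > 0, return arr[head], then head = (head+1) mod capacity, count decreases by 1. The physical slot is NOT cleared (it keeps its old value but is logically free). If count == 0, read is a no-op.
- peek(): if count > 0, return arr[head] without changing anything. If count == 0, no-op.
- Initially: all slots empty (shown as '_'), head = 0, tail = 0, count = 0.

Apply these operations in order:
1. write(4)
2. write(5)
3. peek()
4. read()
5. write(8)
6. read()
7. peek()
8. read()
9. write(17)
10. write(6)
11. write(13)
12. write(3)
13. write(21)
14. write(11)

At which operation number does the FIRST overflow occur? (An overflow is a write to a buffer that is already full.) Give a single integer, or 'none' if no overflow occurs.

After op 1 (write(4)): arr=[4 _ _ _ _] head=0 tail=1 count=1
After op 2 (write(5)): arr=[4 5 _ _ _] head=0 tail=2 count=2
After op 3 (peek()): arr=[4 5 _ _ _] head=0 tail=2 count=2
After op 4 (read()): arr=[4 5 _ _ _] head=1 tail=2 count=1
After op 5 (write(8)): arr=[4 5 8 _ _] head=1 tail=3 count=2
After op 6 (read()): arr=[4 5 8 _ _] head=2 tail=3 count=1
After op 7 (peek()): arr=[4 5 8 _ _] head=2 tail=3 count=1
After op 8 (read()): arr=[4 5 8 _ _] head=3 tail=3 count=0
After op 9 (write(17)): arr=[4 5 8 17 _] head=3 tail=4 count=1
After op 10 (write(6)): arr=[4 5 8 17 6] head=3 tail=0 count=2
After op 11 (write(13)): arr=[13 5 8 17 6] head=3 tail=1 count=3
After op 12 (write(3)): arr=[13 3 8 17 6] head=3 tail=2 count=4
After op 13 (write(21)): arr=[13 3 21 17 6] head=3 tail=3 count=5
After op 14 (write(11)): arr=[13 3 21 11 6] head=4 tail=4 count=5

Answer: 14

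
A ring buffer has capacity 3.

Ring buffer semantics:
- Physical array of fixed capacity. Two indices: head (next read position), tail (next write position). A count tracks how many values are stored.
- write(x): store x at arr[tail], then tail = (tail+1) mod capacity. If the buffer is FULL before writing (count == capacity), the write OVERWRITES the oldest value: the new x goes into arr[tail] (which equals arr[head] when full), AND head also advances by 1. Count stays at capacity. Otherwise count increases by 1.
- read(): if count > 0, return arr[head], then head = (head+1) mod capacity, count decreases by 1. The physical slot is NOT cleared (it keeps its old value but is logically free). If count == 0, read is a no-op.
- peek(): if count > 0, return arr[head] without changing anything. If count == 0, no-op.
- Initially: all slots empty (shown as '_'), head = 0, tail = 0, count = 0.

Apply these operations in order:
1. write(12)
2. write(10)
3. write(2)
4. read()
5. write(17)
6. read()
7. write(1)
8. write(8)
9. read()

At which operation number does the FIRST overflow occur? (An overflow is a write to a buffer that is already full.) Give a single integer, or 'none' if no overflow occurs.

After op 1 (write(12)): arr=[12 _ _] head=0 tail=1 count=1
After op 2 (write(10)): arr=[12 10 _] head=0 tail=2 count=2
After op 3 (write(2)): arr=[12 10 2] head=0 tail=0 count=3
After op 4 (read()): arr=[12 10 2] head=1 tail=0 count=2
After op 5 (write(17)): arr=[17 10 2] head=1 tail=1 count=3
After op 6 (read()): arr=[17 10 2] head=2 tail=1 count=2
After op 7 (write(1)): arr=[17 1 2] head=2 tail=2 count=3
After op 8 (write(8)): arr=[17 1 8] head=0 tail=0 count=3
After op 9 (read()): arr=[17 1 8] head=1 tail=0 count=2

Answer: 8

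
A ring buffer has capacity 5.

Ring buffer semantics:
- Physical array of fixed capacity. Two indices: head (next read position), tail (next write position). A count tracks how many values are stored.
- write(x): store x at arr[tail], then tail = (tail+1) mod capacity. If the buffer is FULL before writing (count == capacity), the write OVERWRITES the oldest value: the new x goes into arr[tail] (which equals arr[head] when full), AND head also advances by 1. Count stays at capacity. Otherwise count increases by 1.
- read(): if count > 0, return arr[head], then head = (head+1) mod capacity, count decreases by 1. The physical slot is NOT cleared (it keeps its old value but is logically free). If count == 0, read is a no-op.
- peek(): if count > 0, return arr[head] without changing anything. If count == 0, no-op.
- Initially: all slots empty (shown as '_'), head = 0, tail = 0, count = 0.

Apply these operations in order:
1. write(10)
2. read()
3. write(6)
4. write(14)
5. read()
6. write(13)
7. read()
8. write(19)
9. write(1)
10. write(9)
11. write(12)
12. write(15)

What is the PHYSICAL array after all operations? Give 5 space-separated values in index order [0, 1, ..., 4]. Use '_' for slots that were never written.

After op 1 (write(10)): arr=[10 _ _ _ _] head=0 tail=1 count=1
After op 2 (read()): arr=[10 _ _ _ _] head=1 tail=1 count=0
After op 3 (write(6)): arr=[10 6 _ _ _] head=1 tail=2 count=1
After op 4 (write(14)): arr=[10 6 14 _ _] head=1 tail=3 count=2
After op 5 (read()): arr=[10 6 14 _ _] head=2 tail=3 count=1
After op 6 (write(13)): arr=[10 6 14 13 _] head=2 tail=4 count=2
After op 7 (read()): arr=[10 6 14 13 _] head=3 tail=4 count=1
After op 8 (write(19)): arr=[10 6 14 13 19] head=3 tail=0 count=2
After op 9 (write(1)): arr=[1 6 14 13 19] head=3 tail=1 count=3
After op 10 (write(9)): arr=[1 9 14 13 19] head=3 tail=2 count=4
After op 11 (write(12)): arr=[1 9 12 13 19] head=3 tail=3 count=5
After op 12 (write(15)): arr=[1 9 12 15 19] head=4 tail=4 count=5

Answer: 1 9 12 15 19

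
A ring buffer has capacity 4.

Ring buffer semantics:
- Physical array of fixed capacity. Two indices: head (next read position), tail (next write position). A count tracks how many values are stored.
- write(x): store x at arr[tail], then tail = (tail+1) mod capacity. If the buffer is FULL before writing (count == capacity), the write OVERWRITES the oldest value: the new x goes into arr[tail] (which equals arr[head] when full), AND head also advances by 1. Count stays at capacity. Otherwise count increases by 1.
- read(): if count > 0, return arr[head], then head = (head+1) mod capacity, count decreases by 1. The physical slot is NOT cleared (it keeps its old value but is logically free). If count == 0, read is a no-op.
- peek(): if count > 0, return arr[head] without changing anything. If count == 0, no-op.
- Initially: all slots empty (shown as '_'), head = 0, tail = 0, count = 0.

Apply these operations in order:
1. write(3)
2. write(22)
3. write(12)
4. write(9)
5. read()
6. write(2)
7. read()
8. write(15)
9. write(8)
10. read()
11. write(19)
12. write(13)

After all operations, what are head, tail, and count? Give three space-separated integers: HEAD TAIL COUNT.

Answer: 1 1 4

Derivation:
After op 1 (write(3)): arr=[3 _ _ _] head=0 tail=1 count=1
After op 2 (write(22)): arr=[3 22 _ _] head=0 tail=2 count=2
After op 3 (write(12)): arr=[3 22 12 _] head=0 tail=3 count=3
After op 4 (write(9)): arr=[3 22 12 9] head=0 tail=0 count=4
After op 5 (read()): arr=[3 22 12 9] head=1 tail=0 count=3
After op 6 (write(2)): arr=[2 22 12 9] head=1 tail=1 count=4
After op 7 (read()): arr=[2 22 12 9] head=2 tail=1 count=3
After op 8 (write(15)): arr=[2 15 12 9] head=2 tail=2 count=4
After op 9 (write(8)): arr=[2 15 8 9] head=3 tail=3 count=4
After op 10 (read()): arr=[2 15 8 9] head=0 tail=3 count=3
After op 11 (write(19)): arr=[2 15 8 19] head=0 tail=0 count=4
After op 12 (write(13)): arr=[13 15 8 19] head=1 tail=1 count=4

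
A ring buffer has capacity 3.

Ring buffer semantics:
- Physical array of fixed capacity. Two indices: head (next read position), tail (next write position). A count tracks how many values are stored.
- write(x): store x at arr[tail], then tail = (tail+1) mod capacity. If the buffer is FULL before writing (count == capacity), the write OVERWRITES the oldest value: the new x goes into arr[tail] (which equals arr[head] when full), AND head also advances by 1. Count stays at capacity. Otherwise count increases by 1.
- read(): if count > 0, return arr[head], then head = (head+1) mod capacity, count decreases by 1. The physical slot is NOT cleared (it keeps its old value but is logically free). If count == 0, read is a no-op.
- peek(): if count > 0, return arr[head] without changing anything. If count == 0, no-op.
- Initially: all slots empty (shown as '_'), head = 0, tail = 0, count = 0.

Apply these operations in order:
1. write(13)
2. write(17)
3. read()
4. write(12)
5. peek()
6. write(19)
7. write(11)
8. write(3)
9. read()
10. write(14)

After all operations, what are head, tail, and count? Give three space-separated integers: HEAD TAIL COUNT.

After op 1 (write(13)): arr=[13 _ _] head=0 tail=1 count=1
After op 2 (write(17)): arr=[13 17 _] head=0 tail=2 count=2
After op 3 (read()): arr=[13 17 _] head=1 tail=2 count=1
After op 4 (write(12)): arr=[13 17 12] head=1 tail=0 count=2
After op 5 (peek()): arr=[13 17 12] head=1 tail=0 count=2
After op 6 (write(19)): arr=[19 17 12] head=1 tail=1 count=3
After op 7 (write(11)): arr=[19 11 12] head=2 tail=2 count=3
After op 8 (write(3)): arr=[19 11 3] head=0 tail=0 count=3
After op 9 (read()): arr=[19 11 3] head=1 tail=0 count=2
After op 10 (write(14)): arr=[14 11 3] head=1 tail=1 count=3

Answer: 1 1 3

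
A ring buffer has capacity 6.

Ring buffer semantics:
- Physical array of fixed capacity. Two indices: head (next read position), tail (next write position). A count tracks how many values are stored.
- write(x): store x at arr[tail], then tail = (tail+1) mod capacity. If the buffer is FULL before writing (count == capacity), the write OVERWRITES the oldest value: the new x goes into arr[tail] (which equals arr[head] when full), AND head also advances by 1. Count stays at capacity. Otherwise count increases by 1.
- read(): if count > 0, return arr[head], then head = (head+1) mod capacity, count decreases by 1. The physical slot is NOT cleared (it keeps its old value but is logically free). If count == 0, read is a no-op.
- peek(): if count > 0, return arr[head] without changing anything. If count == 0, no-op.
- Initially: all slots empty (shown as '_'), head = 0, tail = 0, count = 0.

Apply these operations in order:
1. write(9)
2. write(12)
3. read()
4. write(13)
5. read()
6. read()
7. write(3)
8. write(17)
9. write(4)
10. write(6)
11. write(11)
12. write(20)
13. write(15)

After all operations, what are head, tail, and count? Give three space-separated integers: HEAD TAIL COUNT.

Answer: 4 4 6

Derivation:
After op 1 (write(9)): arr=[9 _ _ _ _ _] head=0 tail=1 count=1
After op 2 (write(12)): arr=[9 12 _ _ _ _] head=0 tail=2 count=2
After op 3 (read()): arr=[9 12 _ _ _ _] head=1 tail=2 count=1
After op 4 (write(13)): arr=[9 12 13 _ _ _] head=1 tail=3 count=2
After op 5 (read()): arr=[9 12 13 _ _ _] head=2 tail=3 count=1
After op 6 (read()): arr=[9 12 13 _ _ _] head=3 tail=3 count=0
After op 7 (write(3)): arr=[9 12 13 3 _ _] head=3 tail=4 count=1
After op 8 (write(17)): arr=[9 12 13 3 17 _] head=3 tail=5 count=2
After op 9 (write(4)): arr=[9 12 13 3 17 4] head=3 tail=0 count=3
After op 10 (write(6)): arr=[6 12 13 3 17 4] head=3 tail=1 count=4
After op 11 (write(11)): arr=[6 11 13 3 17 4] head=3 tail=2 count=5
After op 12 (write(20)): arr=[6 11 20 3 17 4] head=3 tail=3 count=6
After op 13 (write(15)): arr=[6 11 20 15 17 4] head=4 tail=4 count=6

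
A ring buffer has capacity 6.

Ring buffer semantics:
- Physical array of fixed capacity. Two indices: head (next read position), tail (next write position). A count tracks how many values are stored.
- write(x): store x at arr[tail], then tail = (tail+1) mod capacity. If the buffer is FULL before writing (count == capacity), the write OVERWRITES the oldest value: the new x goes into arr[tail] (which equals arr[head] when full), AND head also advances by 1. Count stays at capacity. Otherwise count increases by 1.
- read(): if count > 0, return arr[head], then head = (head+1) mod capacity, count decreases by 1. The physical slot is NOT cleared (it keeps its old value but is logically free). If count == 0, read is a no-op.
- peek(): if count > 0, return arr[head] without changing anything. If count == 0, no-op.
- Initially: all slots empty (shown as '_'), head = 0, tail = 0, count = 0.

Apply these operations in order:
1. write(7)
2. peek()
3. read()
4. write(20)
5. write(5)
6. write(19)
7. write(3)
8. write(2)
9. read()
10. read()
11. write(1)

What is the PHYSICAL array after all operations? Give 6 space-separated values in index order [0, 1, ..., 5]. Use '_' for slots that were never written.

Answer: 1 20 5 19 3 2

Derivation:
After op 1 (write(7)): arr=[7 _ _ _ _ _] head=0 tail=1 count=1
After op 2 (peek()): arr=[7 _ _ _ _ _] head=0 tail=1 count=1
After op 3 (read()): arr=[7 _ _ _ _ _] head=1 tail=1 count=0
After op 4 (write(20)): arr=[7 20 _ _ _ _] head=1 tail=2 count=1
After op 5 (write(5)): arr=[7 20 5 _ _ _] head=1 tail=3 count=2
After op 6 (write(19)): arr=[7 20 5 19 _ _] head=1 tail=4 count=3
After op 7 (write(3)): arr=[7 20 5 19 3 _] head=1 tail=5 count=4
After op 8 (write(2)): arr=[7 20 5 19 3 2] head=1 tail=0 count=5
After op 9 (read()): arr=[7 20 5 19 3 2] head=2 tail=0 count=4
After op 10 (read()): arr=[7 20 5 19 3 2] head=3 tail=0 count=3
After op 11 (write(1)): arr=[1 20 5 19 3 2] head=3 tail=1 count=4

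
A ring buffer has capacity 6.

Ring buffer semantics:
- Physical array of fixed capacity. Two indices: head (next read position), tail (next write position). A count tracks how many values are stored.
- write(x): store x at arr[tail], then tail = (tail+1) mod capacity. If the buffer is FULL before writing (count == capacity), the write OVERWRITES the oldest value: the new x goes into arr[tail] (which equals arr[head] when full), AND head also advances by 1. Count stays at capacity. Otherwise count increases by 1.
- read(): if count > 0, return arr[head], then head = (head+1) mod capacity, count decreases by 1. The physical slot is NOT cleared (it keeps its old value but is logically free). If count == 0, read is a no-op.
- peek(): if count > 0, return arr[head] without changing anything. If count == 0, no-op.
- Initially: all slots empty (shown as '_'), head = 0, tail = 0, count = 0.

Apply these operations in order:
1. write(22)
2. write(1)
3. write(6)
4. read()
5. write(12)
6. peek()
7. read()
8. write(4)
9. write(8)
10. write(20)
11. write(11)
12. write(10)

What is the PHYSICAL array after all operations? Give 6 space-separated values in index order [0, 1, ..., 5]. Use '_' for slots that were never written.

After op 1 (write(22)): arr=[22 _ _ _ _ _] head=0 tail=1 count=1
After op 2 (write(1)): arr=[22 1 _ _ _ _] head=0 tail=2 count=2
After op 3 (write(6)): arr=[22 1 6 _ _ _] head=0 tail=3 count=3
After op 4 (read()): arr=[22 1 6 _ _ _] head=1 tail=3 count=2
After op 5 (write(12)): arr=[22 1 6 12 _ _] head=1 tail=4 count=3
After op 6 (peek()): arr=[22 1 6 12 _ _] head=1 tail=4 count=3
After op 7 (read()): arr=[22 1 6 12 _ _] head=2 tail=4 count=2
After op 8 (write(4)): arr=[22 1 6 12 4 _] head=2 tail=5 count=3
After op 9 (write(8)): arr=[22 1 6 12 4 8] head=2 tail=0 count=4
After op 10 (write(20)): arr=[20 1 6 12 4 8] head=2 tail=1 count=5
After op 11 (write(11)): arr=[20 11 6 12 4 8] head=2 tail=2 count=6
After op 12 (write(10)): arr=[20 11 10 12 4 8] head=3 tail=3 count=6

Answer: 20 11 10 12 4 8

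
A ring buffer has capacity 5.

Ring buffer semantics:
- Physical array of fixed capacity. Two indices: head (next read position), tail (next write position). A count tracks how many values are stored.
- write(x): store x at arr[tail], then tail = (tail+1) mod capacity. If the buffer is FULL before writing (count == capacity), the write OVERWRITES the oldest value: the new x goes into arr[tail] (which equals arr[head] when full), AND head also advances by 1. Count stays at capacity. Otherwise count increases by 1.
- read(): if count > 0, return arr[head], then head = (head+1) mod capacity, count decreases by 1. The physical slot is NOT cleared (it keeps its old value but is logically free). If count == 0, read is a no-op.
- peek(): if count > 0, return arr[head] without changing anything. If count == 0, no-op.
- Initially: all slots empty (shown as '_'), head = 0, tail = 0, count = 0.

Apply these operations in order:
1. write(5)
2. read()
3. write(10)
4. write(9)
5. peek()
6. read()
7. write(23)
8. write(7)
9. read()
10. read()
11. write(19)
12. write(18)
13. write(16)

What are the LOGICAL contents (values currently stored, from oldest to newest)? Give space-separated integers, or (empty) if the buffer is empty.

Answer: 7 19 18 16

Derivation:
After op 1 (write(5)): arr=[5 _ _ _ _] head=0 tail=1 count=1
After op 2 (read()): arr=[5 _ _ _ _] head=1 tail=1 count=0
After op 3 (write(10)): arr=[5 10 _ _ _] head=1 tail=2 count=1
After op 4 (write(9)): arr=[5 10 9 _ _] head=1 tail=3 count=2
After op 5 (peek()): arr=[5 10 9 _ _] head=1 tail=3 count=2
After op 6 (read()): arr=[5 10 9 _ _] head=2 tail=3 count=1
After op 7 (write(23)): arr=[5 10 9 23 _] head=2 tail=4 count=2
After op 8 (write(7)): arr=[5 10 9 23 7] head=2 tail=0 count=3
After op 9 (read()): arr=[5 10 9 23 7] head=3 tail=0 count=2
After op 10 (read()): arr=[5 10 9 23 7] head=4 tail=0 count=1
After op 11 (write(19)): arr=[19 10 9 23 7] head=4 tail=1 count=2
After op 12 (write(18)): arr=[19 18 9 23 7] head=4 tail=2 count=3
After op 13 (write(16)): arr=[19 18 16 23 7] head=4 tail=3 count=4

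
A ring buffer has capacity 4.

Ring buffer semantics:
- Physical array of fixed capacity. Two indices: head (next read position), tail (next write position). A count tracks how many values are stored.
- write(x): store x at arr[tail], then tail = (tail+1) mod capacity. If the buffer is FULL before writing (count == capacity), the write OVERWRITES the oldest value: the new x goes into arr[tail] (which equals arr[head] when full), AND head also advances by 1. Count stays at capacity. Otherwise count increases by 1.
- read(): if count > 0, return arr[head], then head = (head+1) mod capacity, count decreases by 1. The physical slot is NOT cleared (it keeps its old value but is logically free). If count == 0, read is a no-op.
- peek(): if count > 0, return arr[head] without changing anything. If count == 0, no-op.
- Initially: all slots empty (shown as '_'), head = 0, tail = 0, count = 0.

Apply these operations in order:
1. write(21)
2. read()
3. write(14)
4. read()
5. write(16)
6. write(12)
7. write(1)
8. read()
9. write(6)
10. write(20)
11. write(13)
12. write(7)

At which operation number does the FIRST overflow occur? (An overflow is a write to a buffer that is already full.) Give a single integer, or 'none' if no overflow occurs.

Answer: 11

Derivation:
After op 1 (write(21)): arr=[21 _ _ _] head=0 tail=1 count=1
After op 2 (read()): arr=[21 _ _ _] head=1 tail=1 count=0
After op 3 (write(14)): arr=[21 14 _ _] head=1 tail=2 count=1
After op 4 (read()): arr=[21 14 _ _] head=2 tail=2 count=0
After op 5 (write(16)): arr=[21 14 16 _] head=2 tail=3 count=1
After op 6 (write(12)): arr=[21 14 16 12] head=2 tail=0 count=2
After op 7 (write(1)): arr=[1 14 16 12] head=2 tail=1 count=3
After op 8 (read()): arr=[1 14 16 12] head=3 tail=1 count=2
After op 9 (write(6)): arr=[1 6 16 12] head=3 tail=2 count=3
After op 10 (write(20)): arr=[1 6 20 12] head=3 tail=3 count=4
After op 11 (write(13)): arr=[1 6 20 13] head=0 tail=0 count=4
After op 12 (write(7)): arr=[7 6 20 13] head=1 tail=1 count=4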